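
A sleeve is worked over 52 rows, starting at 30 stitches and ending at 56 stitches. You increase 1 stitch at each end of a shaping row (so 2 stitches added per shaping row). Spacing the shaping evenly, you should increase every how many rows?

Increase every 4th row.

Stitches to add: |56 − 30| = 26.
Shaping rows needed: 26 / 2 = 13.
52 rows / 13 = every 4 rows.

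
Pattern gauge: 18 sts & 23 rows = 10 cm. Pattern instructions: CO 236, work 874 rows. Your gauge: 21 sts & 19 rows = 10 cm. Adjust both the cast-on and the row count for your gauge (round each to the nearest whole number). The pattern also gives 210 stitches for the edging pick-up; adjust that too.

Cast on 275 stitches; work 722 rows; edging pick-up 245 stitches.

Stitches: 236 × 21/18 = 275.33 → 275.
Rows: 874 × 19/23 = 722.00 → 722.
edging pick-up: 210 × 21/18 = 245.00 → 245.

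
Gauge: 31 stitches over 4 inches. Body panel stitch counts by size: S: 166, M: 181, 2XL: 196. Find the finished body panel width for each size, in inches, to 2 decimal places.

31/4 = 7.75 sts per in.
S: 166 / 7.75 = 21.419 → 21.42 in.
M: 181 / 7.75 = 23.355 → 23.35 in.
2XL: 196 / 7.75 = 25.290 → 25.29 in.

S 21.42 inches; M 23.35 inches; 2XL 25.29 inches.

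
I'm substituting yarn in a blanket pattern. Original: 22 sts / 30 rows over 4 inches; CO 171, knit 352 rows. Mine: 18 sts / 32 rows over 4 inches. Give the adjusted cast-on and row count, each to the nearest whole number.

Stitches: 171 × 18/22 = 139.91 → 140.
Rows: 352 × 32/30 = 375.47 → 375.

Cast on 140 stitches; work 375 rows.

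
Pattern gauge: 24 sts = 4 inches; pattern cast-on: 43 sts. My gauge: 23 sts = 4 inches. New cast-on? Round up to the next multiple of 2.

Cast on 42 stitches.

Scale factor = 23 / 24 = 0.958.
43 × 23 / 24 = 41.21 sts.
→ 42 sts.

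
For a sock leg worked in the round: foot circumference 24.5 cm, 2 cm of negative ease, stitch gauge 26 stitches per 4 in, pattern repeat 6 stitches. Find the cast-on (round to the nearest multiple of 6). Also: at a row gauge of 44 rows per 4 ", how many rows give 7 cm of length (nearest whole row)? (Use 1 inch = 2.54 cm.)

Cast on 60 stitches; work 30 rows.

Finished = 24.5 − 2 = 22.5 cm.
22.5 cm × 1/2.54 = 8.86 inches.
26/4 = 6.5 sts per in; 8.86 × 6.5 = 57.58 sts.
Nearest multiple of 6 → 60.
7 cm = 2.76 inches; × 11 = 30.31 → 30 rows.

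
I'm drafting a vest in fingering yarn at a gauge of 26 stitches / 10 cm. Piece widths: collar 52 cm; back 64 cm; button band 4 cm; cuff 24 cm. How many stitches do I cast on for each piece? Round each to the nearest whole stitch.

Rate = 26/10 = 2.6 sts per cm.
collar: 52 × 2.6 = 135.20 → 135.
back: 64 × 2.6 = 166.40 → 166.
button band: 4 × 2.6 = 10.40 → 10.
cuff: 24 × 2.6 = 62.40 → 62.

collar 135; back 166; button band 10; cuff 62.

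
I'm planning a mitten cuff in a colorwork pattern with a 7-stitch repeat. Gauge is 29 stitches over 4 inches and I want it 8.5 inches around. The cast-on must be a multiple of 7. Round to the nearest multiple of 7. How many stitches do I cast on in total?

29 / 4 = 7.25 sts per inch.
8.5 × 7.25 = 61.62 sts.
Nearest multiple of 7: 63.

Cast on 63 stitches.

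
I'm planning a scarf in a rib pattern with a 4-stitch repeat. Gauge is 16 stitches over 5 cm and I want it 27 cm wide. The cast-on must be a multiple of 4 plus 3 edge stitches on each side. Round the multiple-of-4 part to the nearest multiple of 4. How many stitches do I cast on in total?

16 / 5 = 3.2 sts per cm.
27 × 3.2 = 86.40 sts.
Less 6 edge sts → 80.40 for the repeat.
Nearest multiple of 4: 80.
Add back 6 edge sts → 86.

Cast on 86 stitches.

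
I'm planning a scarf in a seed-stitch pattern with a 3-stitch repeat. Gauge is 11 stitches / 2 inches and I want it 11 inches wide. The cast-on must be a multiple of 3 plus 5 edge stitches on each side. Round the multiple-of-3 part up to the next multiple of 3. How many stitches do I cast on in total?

11 / 2 = 5.5 sts per inch.
11 × 5.5 = 60.50 sts.
Less 10 edge sts → 50.50 for the repeat.
Next multiple of 3: 51.
Add back 10 edge sts → 61.

CO 61 sts.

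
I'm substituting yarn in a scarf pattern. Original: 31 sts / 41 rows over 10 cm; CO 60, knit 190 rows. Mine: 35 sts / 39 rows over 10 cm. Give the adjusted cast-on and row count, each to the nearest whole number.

Stitches: 60 × 35/31 = 67.74 → 68.
Rows: 190 × 39/41 = 180.73 → 181.

Cast on 68 stitches; work 181 rows.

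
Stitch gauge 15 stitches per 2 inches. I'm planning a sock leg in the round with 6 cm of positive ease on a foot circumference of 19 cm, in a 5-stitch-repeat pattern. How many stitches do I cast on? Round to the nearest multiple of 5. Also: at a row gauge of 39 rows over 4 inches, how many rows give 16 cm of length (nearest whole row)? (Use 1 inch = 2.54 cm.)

Finished = 19 + 6 = 25 cm.
25 cm × 1/2.54 = 9.84 inches.
15/2 = 7.5 sts per in; 9.84 × 7.5 = 73.82 sts.
Nearest multiple of 5 → 75.
16 cm = 6.30 inches; × 9.75 = 61.42 → 61 rows.

Cast on 75 stitches; work 61 rows.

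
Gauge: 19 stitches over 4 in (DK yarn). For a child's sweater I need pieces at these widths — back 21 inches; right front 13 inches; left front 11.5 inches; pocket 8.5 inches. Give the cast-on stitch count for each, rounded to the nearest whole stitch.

back 100; right front 62; left front 55; pocket 40.

Rate = 19/4 = 4.75 sts per in.
back: 21 × 4.75 = 99.75 → 100.
right front: 13 × 4.75 = 61.75 → 62.
left front: 11.5 × 4.75 = 54.62 → 55.
pocket: 8.5 × 4.75 = 40.38 → 40.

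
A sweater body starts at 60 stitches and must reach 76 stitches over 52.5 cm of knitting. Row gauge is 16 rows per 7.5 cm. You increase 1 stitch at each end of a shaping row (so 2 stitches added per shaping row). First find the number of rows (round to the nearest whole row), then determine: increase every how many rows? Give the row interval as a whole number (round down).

Rows = 52.5 × 2.133 = 112.0 → 112 rows.
Stitches to add: 16 → 8 shaping rows (at 2 st each).
112 / 8 = 14.00 → every 14 rows.

Increase every 14th row.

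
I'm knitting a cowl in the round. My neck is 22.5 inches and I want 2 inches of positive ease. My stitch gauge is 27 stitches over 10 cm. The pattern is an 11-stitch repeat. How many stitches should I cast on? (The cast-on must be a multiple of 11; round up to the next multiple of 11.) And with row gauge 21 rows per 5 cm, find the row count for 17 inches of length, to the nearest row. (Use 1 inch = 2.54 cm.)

Cast on 176 stitches; work 181 rows.

Finished = 22.5 + 2 = 24.5 inches.
24.5 inches × 2.54 = 62.23 cm.
27/10 = 2.7 sts per cm; 62.23 × 2.7 = 168.02 sts.
Next multiple of 11 → 176.
17 inches = 43.18 cm; × 4.2 = 181.36 → 181 rows.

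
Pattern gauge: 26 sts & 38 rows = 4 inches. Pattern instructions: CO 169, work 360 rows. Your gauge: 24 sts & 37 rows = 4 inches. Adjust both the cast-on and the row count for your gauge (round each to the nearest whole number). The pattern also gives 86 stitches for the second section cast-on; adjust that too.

Stitches: 169 × 24/26 = 156.00 → 156.
Rows: 360 × 37/38 = 350.53 → 351.
second section cast-on: 86 × 24/26 = 79.38 → 79.

Cast on 156 stitches; work 351 rows; second section cast-on 79 stitches.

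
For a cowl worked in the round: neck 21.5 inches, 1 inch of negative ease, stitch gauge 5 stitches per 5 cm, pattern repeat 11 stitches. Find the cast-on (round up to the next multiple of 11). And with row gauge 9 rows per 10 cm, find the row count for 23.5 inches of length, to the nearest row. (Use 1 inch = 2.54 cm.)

Cast on 55 stitches; work 54 rows.

Finished = 21.5 − 1 = 20.5 inches.
20.5 inches × 2.54 = 52.07 cm.
5/5 = 1 sts per cm; 52.07 × 1 = 52.07 sts.
Next multiple of 11 → 55.
23.5 inches = 59.69 cm; × 0.9 = 53.72 → 54 rows.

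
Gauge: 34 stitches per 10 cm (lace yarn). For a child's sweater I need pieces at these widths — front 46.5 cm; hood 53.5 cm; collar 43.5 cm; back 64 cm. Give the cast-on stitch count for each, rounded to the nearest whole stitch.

front 158; hood 182; collar 148; back 218.

Rate = 34/10 = 3.4 sts per cm.
front: 46.5 × 3.4 = 158.10 → 158.
hood: 53.5 × 3.4 = 181.90 → 182.
collar: 43.5 × 3.4 = 147.90 → 148.
back: 64 × 3.4 = 217.60 → 218.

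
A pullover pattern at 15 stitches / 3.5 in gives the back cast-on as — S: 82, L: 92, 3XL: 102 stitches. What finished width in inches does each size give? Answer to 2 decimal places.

S 19.13 inches; L 21.47 inches; 3XL 23.80 inches.

15/3.5 = 4.286 sts per in.
S: 82 / 4.286 = 19.133 → 19.13 in.
L: 92 / 4.286 = 21.467 → 21.47 in.
3XL: 102 / 4.286 = 23.800 → 23.80 in.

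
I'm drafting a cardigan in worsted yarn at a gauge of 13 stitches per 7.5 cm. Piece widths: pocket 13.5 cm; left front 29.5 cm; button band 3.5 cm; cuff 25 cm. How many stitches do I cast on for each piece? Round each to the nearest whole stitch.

pocket 23; left front 51; button band 6; cuff 43.

Rate = 13/7.5 = 1.733 sts per cm.
pocket: 13.5 × 1.733 = 23.40 → 23.
left front: 29.5 × 1.733 = 51.13 → 51.
button band: 3.5 × 1.733 = 6.07 → 6.
cuff: 25 × 1.733 = 43.33 → 43.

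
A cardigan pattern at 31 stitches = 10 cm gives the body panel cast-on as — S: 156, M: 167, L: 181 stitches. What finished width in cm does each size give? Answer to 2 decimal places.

S 50.32 cm; M 53.87 cm; L 58.39 cm.

31/10 = 3.1 sts per cm.
S: 156 / 3.1 = 50.323 → 50.32 cm.
M: 167 / 3.1 = 53.871 → 53.87 cm.
L: 181 / 3.1 = 58.387 → 58.39 cm.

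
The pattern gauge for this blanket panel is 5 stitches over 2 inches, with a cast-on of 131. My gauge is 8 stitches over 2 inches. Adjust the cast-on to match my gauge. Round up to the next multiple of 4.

Scale factor = 8 / 5 = 1.600.
131 × 8 / 5 = 209.60 sts.
→ 212 sts.

CO 212 sts.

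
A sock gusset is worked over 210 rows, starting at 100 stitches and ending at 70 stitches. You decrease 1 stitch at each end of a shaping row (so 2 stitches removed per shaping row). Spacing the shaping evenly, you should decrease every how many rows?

Stitches to remove: |70 − 100| = 30.
Shaping rows needed: 30 / 2 = 15.
210 rows / 15 = every 14 rows.

Decrease every 14th row.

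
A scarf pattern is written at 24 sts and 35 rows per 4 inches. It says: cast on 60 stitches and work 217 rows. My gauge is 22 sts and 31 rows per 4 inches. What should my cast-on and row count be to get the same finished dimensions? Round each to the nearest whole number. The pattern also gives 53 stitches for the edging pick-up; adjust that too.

Stitches: 60 × 22/24 = 55.00 → 55.
Rows: 217 × 31/35 = 192.20 → 192.
edging pick-up: 53 × 22/24 = 48.58 → 49.

Cast on 55 stitches; work 192 rows; edging pick-up 49 stitches.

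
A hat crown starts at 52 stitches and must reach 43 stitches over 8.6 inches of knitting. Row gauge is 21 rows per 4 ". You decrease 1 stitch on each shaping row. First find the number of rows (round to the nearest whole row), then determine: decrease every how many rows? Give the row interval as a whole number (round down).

Rows = 8.6 × 5.25 = 45.1 → 45 rows.
Stitches to remove: 9 → 9 shaping rows (at 1 st each).
45 / 9 = 5.00 → every 5 rows.

Decrease every 5th row.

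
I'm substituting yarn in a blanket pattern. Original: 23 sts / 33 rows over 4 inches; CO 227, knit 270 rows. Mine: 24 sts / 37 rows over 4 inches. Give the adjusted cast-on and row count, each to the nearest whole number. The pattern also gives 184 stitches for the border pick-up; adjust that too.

Cast on 237 stitches; work 303 rows; border pick-up 192 stitches.

Stitches: 227 × 24/23 = 236.87 → 237.
Rows: 270 × 37/33 = 302.73 → 303.
border pick-up: 184 × 24/23 = 192.00 → 192.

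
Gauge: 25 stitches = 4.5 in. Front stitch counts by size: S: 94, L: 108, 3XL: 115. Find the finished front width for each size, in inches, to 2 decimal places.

25/4.5 = 5.556 sts per in.
S: 94 / 5.556 = 16.920 → 16.92 in.
L: 108 / 5.556 = 19.440 → 19.44 in.
3XL: 115 / 5.556 = 20.700 → 20.70 in.

S 16.92 inches; L 19.44 inches; 3XL 20.70 inches.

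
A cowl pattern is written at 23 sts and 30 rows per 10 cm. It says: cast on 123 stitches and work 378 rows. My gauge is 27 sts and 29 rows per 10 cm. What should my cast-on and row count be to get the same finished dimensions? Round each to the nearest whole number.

Cast on 144 stitches; work 365 rows.

Stitches: 123 × 27/23 = 144.39 → 144.
Rows: 378 × 29/30 = 365.40 → 365.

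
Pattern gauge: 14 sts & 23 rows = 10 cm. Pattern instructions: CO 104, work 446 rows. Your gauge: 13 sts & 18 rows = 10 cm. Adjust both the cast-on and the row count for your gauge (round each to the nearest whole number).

Stitches: 104 × 13/14 = 96.57 → 97.
Rows: 446 × 18/23 = 349.04 → 349.

Cast on 97 stitches; work 349 rows.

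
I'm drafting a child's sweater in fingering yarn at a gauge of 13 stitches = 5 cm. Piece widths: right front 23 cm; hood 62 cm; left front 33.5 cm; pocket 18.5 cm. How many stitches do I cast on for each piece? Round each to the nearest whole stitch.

right front 60; hood 161; left front 87; pocket 48.

Rate = 13/5 = 2.6 sts per cm.
right front: 23 × 2.6 = 59.80 → 60.
hood: 62 × 2.6 = 161.20 → 161.
left front: 33.5 × 2.6 = 87.10 → 87.
pocket: 18.5 × 2.6 = 48.10 → 48.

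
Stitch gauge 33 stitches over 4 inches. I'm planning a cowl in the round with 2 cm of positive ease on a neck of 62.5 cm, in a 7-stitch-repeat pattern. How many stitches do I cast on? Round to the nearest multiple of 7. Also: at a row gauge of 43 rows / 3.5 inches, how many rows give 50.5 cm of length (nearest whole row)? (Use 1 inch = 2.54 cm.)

Cast on 210 stitches; work 244 rows.

Finished = 62.5 + 2 = 64.5 cm.
64.5 cm × 1/2.54 = 25.39 inches.
33/4 = 8.25 sts per in; 25.39 × 8.25 = 209.50 sts.
Nearest multiple of 7 → 210.
50.5 cm = 19.88 inches; × 12.286 = 244.26 → 244 rows.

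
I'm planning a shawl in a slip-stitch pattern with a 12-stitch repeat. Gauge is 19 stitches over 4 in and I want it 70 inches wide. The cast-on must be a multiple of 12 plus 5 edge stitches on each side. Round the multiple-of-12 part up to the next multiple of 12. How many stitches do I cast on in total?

19 / 4 = 4.75 sts per inch.
70 × 4.75 = 332.50 sts.
Less 10 edge sts → 322.50 for the repeat.
Next multiple of 12: 324.
Add back 10 edge sts → 334.

CO 334 sts.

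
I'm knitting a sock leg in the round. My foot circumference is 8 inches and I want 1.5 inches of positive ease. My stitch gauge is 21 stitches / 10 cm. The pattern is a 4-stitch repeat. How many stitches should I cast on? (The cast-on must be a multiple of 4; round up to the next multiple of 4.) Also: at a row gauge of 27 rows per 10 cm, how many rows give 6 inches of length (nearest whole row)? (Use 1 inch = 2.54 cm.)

Cast on 52 stitches; work 41 rows.

Finished = 8 + 1.5 = 9.5 inches.
9.5 inches × 2.54 = 24.13 cm.
21/10 = 2.1 sts per cm; 24.13 × 2.1 = 50.67 sts.
Next multiple of 4 → 52.
6 inches = 15.24 cm; × 2.7 = 41.15 → 41 rows.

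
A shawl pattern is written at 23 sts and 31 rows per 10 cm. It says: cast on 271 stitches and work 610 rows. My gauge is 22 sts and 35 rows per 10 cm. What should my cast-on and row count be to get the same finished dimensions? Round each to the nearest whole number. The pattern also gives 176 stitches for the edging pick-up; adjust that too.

Stitches: 271 × 22/23 = 259.22 → 259.
Rows: 610 × 35/31 = 688.71 → 689.
edging pick-up: 176 × 22/23 = 168.35 → 168.

Cast on 259 stitches; work 689 rows; edging pick-up 168 stitches.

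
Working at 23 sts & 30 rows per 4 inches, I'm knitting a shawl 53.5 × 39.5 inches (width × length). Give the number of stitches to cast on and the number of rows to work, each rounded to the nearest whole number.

Stitch gauge = 23/4 = 5.75 sts/in; 53.5 × 5.75 = 307.62 → 308 sts.
Row gauge = 30/4 = 7.5 rows/in; 39.5 × 7.5 = 296.25 → 296 rows.

Cast on 308 stitches and work 296 rows.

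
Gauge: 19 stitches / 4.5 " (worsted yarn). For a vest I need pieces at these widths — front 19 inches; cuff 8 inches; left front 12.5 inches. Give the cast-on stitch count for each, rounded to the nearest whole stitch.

Rate = 19/4.5 = 4.222 sts per in.
front: 19 × 4.222 = 80.22 → 80.
cuff: 8 × 4.222 = 33.78 → 34.
left front: 12.5 × 4.222 = 52.78 → 53.

front 80; cuff 34; left front 53.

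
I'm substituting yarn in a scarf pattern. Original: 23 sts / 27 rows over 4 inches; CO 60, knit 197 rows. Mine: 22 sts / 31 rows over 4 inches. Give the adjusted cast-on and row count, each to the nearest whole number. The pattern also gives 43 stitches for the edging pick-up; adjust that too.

Cast on 57 stitches; work 226 rows; edging pick-up 41 stitches.

Stitches: 60 × 22/23 = 57.39 → 57.
Rows: 197 × 31/27 = 226.19 → 226.
edging pick-up: 43 × 22/23 = 41.13 → 41.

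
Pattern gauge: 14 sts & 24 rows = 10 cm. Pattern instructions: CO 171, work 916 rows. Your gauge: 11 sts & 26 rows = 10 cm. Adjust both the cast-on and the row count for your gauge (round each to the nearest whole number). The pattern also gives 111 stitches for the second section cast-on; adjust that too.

Stitches: 171 × 11/14 = 134.36 → 134.
Rows: 916 × 26/24 = 992.33 → 992.
second section cast-on: 111 × 11/14 = 87.21 → 87.

Cast on 134 stitches; work 992 rows; second section cast-on 87 stitches.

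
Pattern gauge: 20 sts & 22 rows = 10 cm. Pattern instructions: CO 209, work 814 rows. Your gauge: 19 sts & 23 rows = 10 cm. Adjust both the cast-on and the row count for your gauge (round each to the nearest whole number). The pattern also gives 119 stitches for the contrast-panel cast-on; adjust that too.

Cast on 199 stitches; work 851 rows; contrast-panel cast-on 113 stitches.

Stitches: 209 × 19/20 = 198.55 → 199.
Rows: 814 × 23/22 = 851.00 → 851.
contrast-panel cast-on: 119 × 19/20 = 113.05 → 113.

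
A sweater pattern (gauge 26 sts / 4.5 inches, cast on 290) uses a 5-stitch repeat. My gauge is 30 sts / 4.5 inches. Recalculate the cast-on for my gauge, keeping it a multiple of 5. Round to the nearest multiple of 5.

290 × 30 / 26 = 334.62.
Nearest multiple of 5: 335.

Cast on 335 stitches.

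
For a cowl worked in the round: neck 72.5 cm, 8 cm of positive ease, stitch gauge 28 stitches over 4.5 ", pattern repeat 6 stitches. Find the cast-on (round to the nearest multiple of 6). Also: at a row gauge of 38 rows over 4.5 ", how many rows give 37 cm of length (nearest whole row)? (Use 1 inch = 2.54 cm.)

Finished = 72.5 + 8 = 80.5 cm.
80.5 cm × 1/2.54 = 31.69 inches.
28/4.5 = 6.222 sts per in; 31.69 × 6.222 = 197.20 sts.
Nearest multiple of 6 → 198.
37 cm = 14.57 inches; × 8.444 = 123.01 → 123 rows.

Cast on 198 stitches; work 123 rows.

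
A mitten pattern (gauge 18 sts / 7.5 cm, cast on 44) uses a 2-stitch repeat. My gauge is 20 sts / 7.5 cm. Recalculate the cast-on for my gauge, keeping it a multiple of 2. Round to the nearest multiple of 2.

Cast on 48 stitches.

44 × 20 / 18 = 48.89.
Nearest multiple of 2: 48.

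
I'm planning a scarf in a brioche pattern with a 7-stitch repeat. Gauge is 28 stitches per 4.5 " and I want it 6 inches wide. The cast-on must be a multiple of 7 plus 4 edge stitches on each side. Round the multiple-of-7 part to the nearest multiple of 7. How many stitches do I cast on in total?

28 / 4.5 = 6.222 sts per inch.
6 × 6.222 = 37.33 sts.
Less 8 edge sts → 29.33 for the repeat.
Nearest multiple of 7: 28.
Add back 8 edge sts → 36.

36 stitches.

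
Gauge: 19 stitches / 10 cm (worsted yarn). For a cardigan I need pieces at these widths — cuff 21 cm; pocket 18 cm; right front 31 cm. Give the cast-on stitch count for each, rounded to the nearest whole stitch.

cuff 40; pocket 34; right front 59.

Rate = 19/10 = 1.9 sts per cm.
cuff: 21 × 1.9 = 39.90 → 40.
pocket: 18 × 1.9 = 34.20 → 34.
right front: 31 × 1.9 = 58.90 → 59.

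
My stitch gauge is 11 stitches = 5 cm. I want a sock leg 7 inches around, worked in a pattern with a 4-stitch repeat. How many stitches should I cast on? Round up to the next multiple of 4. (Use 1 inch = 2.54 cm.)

7 in = 7 × 2.54 = 17.78 cm.
11 / 5 = 2.2 sts/cm.
17.78 × 2.2 = 39.12 sts.
→ 40.

CO 40 sts.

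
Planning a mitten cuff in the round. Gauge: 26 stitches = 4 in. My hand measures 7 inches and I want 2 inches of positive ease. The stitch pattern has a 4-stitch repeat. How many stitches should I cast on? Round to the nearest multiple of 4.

CO 60 sts.

Finished = 7 + 2 = 9 inches.
26 / 4 = 6.5 sts/in.
9 × 6.5 = 58.50 sts.
Nearest multiple of 4: 60.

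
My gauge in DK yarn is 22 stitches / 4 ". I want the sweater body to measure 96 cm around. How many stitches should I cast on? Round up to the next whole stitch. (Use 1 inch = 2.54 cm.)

Cast on 208 stitches.

96 cm = 37.80 in.
22 stitches / 4 in = 5.5 stitches per inch.
37.80 × 5.5 = 207.87 stitches.
Round up → 208.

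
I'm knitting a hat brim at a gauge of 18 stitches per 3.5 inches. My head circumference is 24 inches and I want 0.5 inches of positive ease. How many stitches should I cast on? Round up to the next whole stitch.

Cast on 126 stitches.

Finished = 24 + 0.5 = 24.5 in.
18 / 3.5 = 5.143 sts per inch.
24.50 × 5.143 = 126.00 sts.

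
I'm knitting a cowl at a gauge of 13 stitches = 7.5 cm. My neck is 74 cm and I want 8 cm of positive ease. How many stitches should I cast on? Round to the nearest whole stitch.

Finished = 74 + 8 = 82 cm.
13 / 7.5 = 1.733 sts per cm.
82.00 × 1.733 = 142.13 sts.
→ 142 sts.

142 stitches.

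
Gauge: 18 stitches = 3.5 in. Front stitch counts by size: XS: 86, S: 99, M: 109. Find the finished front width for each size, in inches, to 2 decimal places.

18/3.5 = 5.143 sts per in.
XS: 86 / 5.143 = 16.722 → 16.72 in.
S: 99 / 5.143 = 19.250 → 19.25 in.
M: 109 / 5.143 = 21.194 → 21.19 in.

XS 16.72 inches; S 19.25 inches; M 21.19 inches.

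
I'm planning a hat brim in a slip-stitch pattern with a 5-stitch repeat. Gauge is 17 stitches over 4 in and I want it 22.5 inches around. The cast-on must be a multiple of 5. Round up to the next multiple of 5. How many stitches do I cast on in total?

17 / 4 = 4.25 sts per inch.
22.5 × 4.25 = 95.62 sts.
Next multiple of 5: 100.

Cast on 100 stitches.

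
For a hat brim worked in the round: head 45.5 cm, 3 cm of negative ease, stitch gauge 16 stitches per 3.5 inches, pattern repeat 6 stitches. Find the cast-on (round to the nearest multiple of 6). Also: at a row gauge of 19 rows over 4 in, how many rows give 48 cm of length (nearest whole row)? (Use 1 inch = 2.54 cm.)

Finished = 45.5 − 3 = 42.5 cm.
42.5 cm × 1/2.54 = 16.73 inches.
16/3.5 = 4.571 sts per in; 16.73 × 4.571 = 76.49 sts.
Nearest multiple of 6 → 78.
48 cm = 18.90 inches; × 4.75 = 89.76 → 90 rows.

Cast on 78 stitches; work 90 rows.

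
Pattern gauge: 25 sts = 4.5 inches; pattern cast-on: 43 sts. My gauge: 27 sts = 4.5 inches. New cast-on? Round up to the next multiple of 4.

Scale factor = 27 / 25 = 1.080.
43 × 27 / 25 = 46.44 sts.
→ 48 sts.

48 stitches.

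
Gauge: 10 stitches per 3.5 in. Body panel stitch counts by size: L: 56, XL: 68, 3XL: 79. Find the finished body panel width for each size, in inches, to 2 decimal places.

L 19.60 inches; XL 23.80 inches; 3XL 27.65 inches.

10/3.5 = 2.857 sts per in.
L: 56 / 2.857 = 19.600 → 19.60 in.
XL: 68 / 2.857 = 23.800 → 23.80 in.
3XL: 79 / 2.857 = 27.650 → 27.65 in.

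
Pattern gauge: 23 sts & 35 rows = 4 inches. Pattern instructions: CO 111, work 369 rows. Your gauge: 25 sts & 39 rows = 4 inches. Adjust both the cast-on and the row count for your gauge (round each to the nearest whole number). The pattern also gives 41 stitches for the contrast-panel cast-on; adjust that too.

Cast on 121 stitches; work 411 rows; contrast-panel cast-on 45 stitches.

Stitches: 111 × 25/23 = 120.65 → 121.
Rows: 369 × 39/35 = 411.17 → 411.
contrast-panel cast-on: 41 × 25/23 = 44.57 → 45.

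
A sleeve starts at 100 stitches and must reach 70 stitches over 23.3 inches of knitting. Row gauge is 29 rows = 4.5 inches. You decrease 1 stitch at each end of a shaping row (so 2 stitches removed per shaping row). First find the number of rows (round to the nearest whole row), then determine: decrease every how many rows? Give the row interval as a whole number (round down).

Rows = 23.3 × 6.444 = 150.2 → 150 rows.
Stitches to remove: 30 → 15 shaping rows (at 2 st each).
150 / 15 = 10.00 → every 10 rows.

Decrease every 10th row.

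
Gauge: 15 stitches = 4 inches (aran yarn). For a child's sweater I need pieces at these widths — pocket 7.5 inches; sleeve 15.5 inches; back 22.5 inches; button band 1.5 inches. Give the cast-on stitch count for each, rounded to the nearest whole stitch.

Rate = 15/4 = 3.75 sts per in.
pocket: 7.5 × 3.75 = 28.12 → 28.
sleeve: 15.5 × 3.75 = 58.12 → 58.
back: 22.5 × 3.75 = 84.38 → 84.
button band: 1.5 × 3.75 = 5.62 → 6.

pocket 28; sleeve 58; back 84; button band 6.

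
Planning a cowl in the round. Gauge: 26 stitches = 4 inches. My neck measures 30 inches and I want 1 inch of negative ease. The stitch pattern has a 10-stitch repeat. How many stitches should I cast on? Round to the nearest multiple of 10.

190 stitches.

Finished = 30 − 1 = 29 inches.
26 / 4 = 6.5 sts/in.
29 × 6.5 = 188.50 sts.
Nearest multiple of 10: 190.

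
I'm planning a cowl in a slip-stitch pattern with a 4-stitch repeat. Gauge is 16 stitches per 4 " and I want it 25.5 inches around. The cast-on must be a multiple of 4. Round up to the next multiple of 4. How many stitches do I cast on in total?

16 / 4 = 4 sts per inch.
25.5 × 4 = 102.00 sts.
Next multiple of 4: 104.

104 stitches.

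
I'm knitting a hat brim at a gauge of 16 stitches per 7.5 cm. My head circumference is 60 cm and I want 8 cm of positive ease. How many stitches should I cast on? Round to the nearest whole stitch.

Cast on 145 stitches.

Finished = 60 + 8 = 68 cm.
16 / 7.5 = 2.133 sts per cm.
68.00 × 2.133 = 145.07 sts.
→ 145 sts.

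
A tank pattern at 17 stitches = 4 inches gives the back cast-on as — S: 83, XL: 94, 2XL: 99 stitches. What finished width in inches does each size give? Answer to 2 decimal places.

S 19.53 inches; XL 22.12 inches; 2XL 23.29 inches.

17/4 = 4.25 sts per in.
S: 83 / 4.25 = 19.529 → 19.53 in.
XL: 94 / 4.25 = 22.118 → 22.12 in.
2XL: 99 / 4.25 = 23.294 → 23.29 in.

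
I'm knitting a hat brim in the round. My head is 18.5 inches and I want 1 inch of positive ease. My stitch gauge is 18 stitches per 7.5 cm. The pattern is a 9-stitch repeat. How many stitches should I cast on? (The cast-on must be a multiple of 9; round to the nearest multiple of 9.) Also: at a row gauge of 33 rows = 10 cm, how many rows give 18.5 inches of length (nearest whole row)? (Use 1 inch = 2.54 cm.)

Cast on 117 stitches; work 155 rows.

Finished = 18.5 + 1 = 19.5 inches.
19.5 inches × 2.54 = 49.53 cm.
18/7.5 = 2.4 sts per cm; 49.53 × 2.4 = 118.87 sts.
Nearest multiple of 9 → 117.
18.5 inches = 46.99 cm; × 3.3 = 155.07 → 155 rows.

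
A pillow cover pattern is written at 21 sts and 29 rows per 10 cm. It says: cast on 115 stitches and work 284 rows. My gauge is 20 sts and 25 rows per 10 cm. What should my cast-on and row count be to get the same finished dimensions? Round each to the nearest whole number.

Cast on 110 stitches; work 245 rows.

Stitches: 115 × 20/21 = 109.52 → 110.
Rows: 284 × 25/29 = 244.83 → 245.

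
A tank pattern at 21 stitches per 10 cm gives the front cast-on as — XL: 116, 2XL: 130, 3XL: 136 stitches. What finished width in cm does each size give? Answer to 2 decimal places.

21/10 = 2.1 sts per cm.
XL: 116 / 2.1 = 55.238 → 55.24 cm.
2XL: 130 / 2.1 = 61.905 → 61.90 cm.
3XL: 136 / 2.1 = 64.762 → 64.76 cm.

XL 55.24 cm; 2XL 61.90 cm; 3XL 64.76 cm.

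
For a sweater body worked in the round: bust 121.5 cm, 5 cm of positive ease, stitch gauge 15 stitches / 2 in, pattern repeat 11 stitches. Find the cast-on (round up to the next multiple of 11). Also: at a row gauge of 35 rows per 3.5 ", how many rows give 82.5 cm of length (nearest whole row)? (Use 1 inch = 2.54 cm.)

Cast on 374 stitches; work 325 rows.

Finished = 121.5 + 5 = 126.5 cm.
126.5 cm × 1/2.54 = 49.80 inches.
15/2 = 7.5 sts per in; 49.80 × 7.5 = 373.52 sts.
Next multiple of 11 → 374.
82.5 cm = 32.48 inches; × 10 = 324.80 → 325 rows.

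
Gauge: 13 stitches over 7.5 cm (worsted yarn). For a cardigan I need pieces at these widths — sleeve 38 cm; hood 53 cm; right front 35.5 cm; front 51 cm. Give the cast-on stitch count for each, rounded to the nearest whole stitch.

sleeve 66; hood 92; right front 62; front 88.

Rate = 13/7.5 = 1.733 sts per cm.
sleeve: 38 × 1.733 = 65.87 → 66.
hood: 53 × 1.733 = 91.87 → 92.
right front: 35.5 × 1.733 = 61.53 → 62.
front: 51 × 1.733 = 88.40 → 88.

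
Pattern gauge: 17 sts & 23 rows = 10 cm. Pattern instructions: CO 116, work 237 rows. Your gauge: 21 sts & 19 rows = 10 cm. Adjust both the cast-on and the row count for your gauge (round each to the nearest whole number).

Stitches: 116 × 21/17 = 143.29 → 143.
Rows: 237 × 19/23 = 195.78 → 196.

Cast on 143 stitches; work 196 rows.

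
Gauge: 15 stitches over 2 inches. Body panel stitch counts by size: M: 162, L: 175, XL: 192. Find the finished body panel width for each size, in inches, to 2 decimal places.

M 21.60 inches; L 23.33 inches; XL 25.60 inches.

15/2 = 7.5 sts per in.
M: 162 / 7.5 = 21.600 → 21.60 in.
L: 175 / 7.5 = 23.333 → 23.33 in.
XL: 192 / 7.5 = 25.600 → 25.60 in.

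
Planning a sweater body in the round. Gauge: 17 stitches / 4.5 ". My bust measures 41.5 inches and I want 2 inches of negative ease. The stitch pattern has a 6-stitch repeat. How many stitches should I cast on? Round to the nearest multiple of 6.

CO 150 sts.

Finished = 41.5 − 2 = 39.5 inches.
17 / 4.5 = 3.778 sts/in.
39.5 × 3.778 = 149.22 sts.
Nearest multiple of 6: 150.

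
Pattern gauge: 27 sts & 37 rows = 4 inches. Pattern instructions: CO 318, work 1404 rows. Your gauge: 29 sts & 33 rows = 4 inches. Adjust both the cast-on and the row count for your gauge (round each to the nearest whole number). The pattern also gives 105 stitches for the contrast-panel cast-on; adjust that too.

Cast on 342 stitches; work 1252 rows; contrast-panel cast-on 113 stitches.

Stitches: 318 × 29/27 = 341.56 → 342.
Rows: 1404 × 33/37 = 1252.22 → 1252.
contrast-panel cast-on: 105 × 29/27 = 112.78 → 113.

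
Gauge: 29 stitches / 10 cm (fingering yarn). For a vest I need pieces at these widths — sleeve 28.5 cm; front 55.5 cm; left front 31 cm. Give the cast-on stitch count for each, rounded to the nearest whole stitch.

sleeve 83; front 161; left front 90.

Rate = 29/10 = 2.9 sts per cm.
sleeve: 28.5 × 2.9 = 82.65 → 83.
front: 55.5 × 2.9 = 160.95 → 161.
left front: 31 × 2.9 = 89.90 → 90.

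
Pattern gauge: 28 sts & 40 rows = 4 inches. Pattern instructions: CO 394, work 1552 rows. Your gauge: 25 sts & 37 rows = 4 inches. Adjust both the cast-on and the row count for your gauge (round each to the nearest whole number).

Cast on 352 stitches; work 1436 rows.

Stitches: 394 × 25/28 = 351.79 → 352.
Rows: 1552 × 37/40 = 1435.60 → 1436.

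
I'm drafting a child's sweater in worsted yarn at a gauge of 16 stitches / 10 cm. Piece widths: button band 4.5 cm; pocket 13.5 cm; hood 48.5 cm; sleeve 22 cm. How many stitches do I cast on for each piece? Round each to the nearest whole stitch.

button band 7; pocket 22; hood 78; sleeve 35.

Rate = 16/10 = 1.6 sts per cm.
button band: 4.5 × 1.6 = 7.20 → 7.
pocket: 13.5 × 1.6 = 21.60 → 22.
hood: 48.5 × 1.6 = 77.60 → 78.
sleeve: 22 × 1.6 = 35.20 → 35.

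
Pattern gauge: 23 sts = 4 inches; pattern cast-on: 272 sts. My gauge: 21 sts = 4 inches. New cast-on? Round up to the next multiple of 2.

Scale factor = 21 / 23 = 0.913.
272 × 21 / 23 = 248.35 sts.
→ 250 sts.

Cast on 250 stitches.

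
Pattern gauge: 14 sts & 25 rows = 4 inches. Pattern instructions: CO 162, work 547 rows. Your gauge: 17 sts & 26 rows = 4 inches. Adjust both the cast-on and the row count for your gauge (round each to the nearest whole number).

Cast on 197 stitches; work 569 rows.

Stitches: 162 × 17/14 = 196.71 → 197.
Rows: 547 × 26/25 = 568.88 → 569.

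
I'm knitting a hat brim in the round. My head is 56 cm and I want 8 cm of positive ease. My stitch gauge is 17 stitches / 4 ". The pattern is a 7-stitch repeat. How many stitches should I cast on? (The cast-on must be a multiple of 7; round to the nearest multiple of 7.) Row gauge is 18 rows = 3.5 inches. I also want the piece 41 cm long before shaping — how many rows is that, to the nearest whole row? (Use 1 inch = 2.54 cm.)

Finished = 56 + 8 = 64 cm.
64 cm × 1/2.54 = 25.20 inches.
17/4 = 4.25 sts per in; 25.20 × 4.25 = 107.09 sts.
Nearest multiple of 7 → 105.
41 cm = 16.14 inches; × 5.143 = 83.01 → 83 rows.

Cast on 105 stitches; work 83 rows.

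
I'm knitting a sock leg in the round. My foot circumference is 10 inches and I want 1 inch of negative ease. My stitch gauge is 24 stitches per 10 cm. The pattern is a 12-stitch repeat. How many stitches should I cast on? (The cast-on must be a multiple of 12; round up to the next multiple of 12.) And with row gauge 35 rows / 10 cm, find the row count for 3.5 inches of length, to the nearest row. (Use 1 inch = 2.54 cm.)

Cast on 60 stitches; work 31 rows.

Finished = 10 − 1 = 9 inches.
9 inches × 2.54 = 22.86 cm.
24/10 = 2.4 sts per cm; 22.86 × 2.4 = 54.86 sts.
Next multiple of 12 → 60.
3.5 inches = 8.89 cm; × 3.5 = 31.11 → 31 rows.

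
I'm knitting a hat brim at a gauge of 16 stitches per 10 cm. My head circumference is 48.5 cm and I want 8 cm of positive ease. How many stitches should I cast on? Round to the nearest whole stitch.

Finished = 48.5 + 8 = 56.5 cm.
16 / 10 = 1.6 sts per cm.
56.50 × 1.6 = 90.40 sts.
→ 90 sts.

90 stitches.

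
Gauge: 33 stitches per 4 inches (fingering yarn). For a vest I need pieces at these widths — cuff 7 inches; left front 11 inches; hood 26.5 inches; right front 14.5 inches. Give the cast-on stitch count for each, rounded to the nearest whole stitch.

cuff 58; left front 91; hood 219; right front 120.

Rate = 33/4 = 8.25 sts per in.
cuff: 7 × 8.25 = 57.75 → 58.
left front: 11 × 8.25 = 90.75 → 91.
hood: 26.5 × 8.25 = 218.62 → 219.
right front: 14.5 × 8.25 = 119.62 → 120.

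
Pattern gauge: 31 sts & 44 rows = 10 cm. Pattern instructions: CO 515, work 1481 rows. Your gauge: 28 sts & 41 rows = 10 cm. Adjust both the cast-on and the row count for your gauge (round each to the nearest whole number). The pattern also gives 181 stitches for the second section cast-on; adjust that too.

Cast on 465 stitches; work 1380 rows; second section cast-on 163 stitches.

Stitches: 515 × 28/31 = 465.16 → 465.
Rows: 1481 × 41/44 = 1380.02 → 1380.
second section cast-on: 181 × 28/31 = 163.48 → 163.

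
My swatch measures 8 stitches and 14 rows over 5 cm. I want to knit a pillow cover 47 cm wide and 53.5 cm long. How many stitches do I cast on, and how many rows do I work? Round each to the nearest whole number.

Stitch gauge = 8/5 = 1.6 sts/cm; 47 × 1.6 = 75.20 → 75 sts.
Row gauge = 14/5 = 2.8 rows/cm; 53.5 × 2.8 = 149.80 → 150 rows.

Cast on 75 stitches and work 150 rows.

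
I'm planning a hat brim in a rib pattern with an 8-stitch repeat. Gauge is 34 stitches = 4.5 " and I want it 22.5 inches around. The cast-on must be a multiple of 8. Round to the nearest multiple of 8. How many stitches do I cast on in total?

34 / 4.5 = 7.556 sts per inch.
22.5 × 7.556 = 170.00 sts.
Nearest multiple of 8: 168.

Cast on 168 stitches.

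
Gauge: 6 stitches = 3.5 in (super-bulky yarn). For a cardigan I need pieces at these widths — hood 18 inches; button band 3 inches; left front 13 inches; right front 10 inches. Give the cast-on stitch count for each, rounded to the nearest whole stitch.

Rate = 6/3.5 = 1.714 sts per in.
hood: 18 × 1.714 = 30.86 → 31.
button band: 3 × 1.714 = 5.14 → 5.
left front: 13 × 1.714 = 22.29 → 22.
right front: 10 × 1.714 = 17.14 → 17.

hood 31; button band 5; left front 22; right front 17.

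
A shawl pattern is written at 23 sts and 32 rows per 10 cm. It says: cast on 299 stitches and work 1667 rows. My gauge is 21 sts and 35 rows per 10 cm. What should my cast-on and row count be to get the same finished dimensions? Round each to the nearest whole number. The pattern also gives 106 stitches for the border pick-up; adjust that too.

Stitches: 299 × 21/23 = 273.00 → 273.
Rows: 1667 × 35/32 = 1823.28 → 1823.
border pick-up: 106 × 21/23 = 96.78 → 97.

Cast on 273 stitches; work 1823 rows; border pick-up 97 stitches.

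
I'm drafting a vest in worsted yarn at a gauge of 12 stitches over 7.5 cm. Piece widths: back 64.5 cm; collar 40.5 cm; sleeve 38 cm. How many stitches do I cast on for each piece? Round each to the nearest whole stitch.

back 103; collar 65; sleeve 61.

Rate = 12/7.5 = 1.6 sts per cm.
back: 64.5 × 1.6 = 103.20 → 103.
collar: 40.5 × 1.6 = 64.80 → 65.
sleeve: 38 × 1.6 = 60.80 → 61.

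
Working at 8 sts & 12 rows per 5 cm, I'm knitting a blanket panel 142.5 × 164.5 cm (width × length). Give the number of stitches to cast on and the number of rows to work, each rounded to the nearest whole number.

Cast on 228 stitches and work 395 rows.

Stitch gauge = 8/5 = 1.6 sts/cm; 142.5 × 1.6 = 228.00 → 228 sts.
Row gauge = 12/5 = 2.4 rows/cm; 164.5 × 2.4 = 394.80 → 395 rows.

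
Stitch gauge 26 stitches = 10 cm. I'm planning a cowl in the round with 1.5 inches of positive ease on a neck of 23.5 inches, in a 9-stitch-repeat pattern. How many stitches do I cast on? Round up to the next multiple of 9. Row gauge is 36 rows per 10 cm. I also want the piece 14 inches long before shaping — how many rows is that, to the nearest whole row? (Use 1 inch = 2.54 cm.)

Finished = 23.5 + 1.5 = 25 inches.
25 inches × 2.54 = 63.50 cm.
26/10 = 2.6 sts per cm; 63.50 × 2.6 = 165.10 sts.
Next multiple of 9 → 171.
14 inches = 35.56 cm; × 3.6 = 128.02 → 128 rows.

Cast on 171 stitches; work 128 rows.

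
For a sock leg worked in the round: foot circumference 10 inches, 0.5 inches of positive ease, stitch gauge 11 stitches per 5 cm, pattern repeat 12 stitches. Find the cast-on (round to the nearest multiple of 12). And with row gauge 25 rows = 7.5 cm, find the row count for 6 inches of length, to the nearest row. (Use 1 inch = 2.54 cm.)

Finished = 10 + 0.5 = 10.5 inches.
10.5 inches × 2.54 = 26.67 cm.
11/5 = 2.2 sts per cm; 26.67 × 2.2 = 58.67 sts.
Nearest multiple of 12 → 60.
6 inches = 15.24 cm; × 3.333 = 50.80 → 51 rows.

Cast on 60 stitches; work 51 rows.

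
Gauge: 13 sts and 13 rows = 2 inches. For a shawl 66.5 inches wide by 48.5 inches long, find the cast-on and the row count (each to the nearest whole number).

Stitch gauge = 13/2 = 6.5 sts/in; 66.5 × 6.5 = 432.25 → 432 sts.
Row gauge = 13/2 = 6.5 rows/in; 48.5 × 6.5 = 315.25 → 315 rows.

Cast on 432 stitches and work 315 rows.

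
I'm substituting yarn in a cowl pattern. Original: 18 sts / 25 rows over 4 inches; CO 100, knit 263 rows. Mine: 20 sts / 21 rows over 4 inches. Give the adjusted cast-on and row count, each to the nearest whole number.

Cast on 111 stitches; work 221 rows.

Stitches: 100 × 20/18 = 111.11 → 111.
Rows: 263 × 21/25 = 220.92 → 221.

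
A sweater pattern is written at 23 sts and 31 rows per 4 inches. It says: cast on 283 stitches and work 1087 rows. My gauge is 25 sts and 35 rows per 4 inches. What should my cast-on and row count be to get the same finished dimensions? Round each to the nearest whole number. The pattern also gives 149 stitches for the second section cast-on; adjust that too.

Cast on 308 stitches; work 1227 rows; second section cast-on 162 stitches.

Stitches: 283 × 25/23 = 307.61 → 308.
Rows: 1087 × 35/31 = 1227.26 → 1227.
second section cast-on: 149 × 25/23 = 161.96 → 162.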